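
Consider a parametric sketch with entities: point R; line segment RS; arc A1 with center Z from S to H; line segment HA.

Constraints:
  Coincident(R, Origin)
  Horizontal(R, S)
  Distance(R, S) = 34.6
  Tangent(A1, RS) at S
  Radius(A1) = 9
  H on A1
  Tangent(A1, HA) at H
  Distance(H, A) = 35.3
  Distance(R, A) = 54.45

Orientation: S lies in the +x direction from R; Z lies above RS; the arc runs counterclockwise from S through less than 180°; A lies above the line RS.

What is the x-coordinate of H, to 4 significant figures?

43.01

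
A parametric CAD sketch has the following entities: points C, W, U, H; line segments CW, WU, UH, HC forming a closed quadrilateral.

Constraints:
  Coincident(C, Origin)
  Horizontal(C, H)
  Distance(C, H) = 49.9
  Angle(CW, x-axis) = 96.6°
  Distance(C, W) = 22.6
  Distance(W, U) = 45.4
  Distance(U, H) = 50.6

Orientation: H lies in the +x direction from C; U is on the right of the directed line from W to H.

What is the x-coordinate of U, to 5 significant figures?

4.5223

Checks: |WU| = 45.40 ✓; |UH| = 50.60 ✓.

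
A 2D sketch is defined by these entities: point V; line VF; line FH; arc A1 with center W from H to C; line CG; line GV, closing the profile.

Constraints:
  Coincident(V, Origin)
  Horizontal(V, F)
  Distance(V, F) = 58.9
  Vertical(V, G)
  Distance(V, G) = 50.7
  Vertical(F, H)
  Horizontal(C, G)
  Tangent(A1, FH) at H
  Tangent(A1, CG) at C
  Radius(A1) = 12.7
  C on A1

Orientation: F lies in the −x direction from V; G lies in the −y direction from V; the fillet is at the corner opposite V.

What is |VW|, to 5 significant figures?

59.820

V and G share the same x with |VG| = 50.7 and G on the −y side, so G = (0.0000, -50.700). The virtual corner opposite V is at (-58.900, -50.700). The tangent condition forces WH to be normal to FH and the tangent condition forces WC to be normal to CG, with radius 12.7, so the center W sits 12.7 in from both sides at W = (-46.200, -38.000). Then |VW| = |W − V| = 59.820.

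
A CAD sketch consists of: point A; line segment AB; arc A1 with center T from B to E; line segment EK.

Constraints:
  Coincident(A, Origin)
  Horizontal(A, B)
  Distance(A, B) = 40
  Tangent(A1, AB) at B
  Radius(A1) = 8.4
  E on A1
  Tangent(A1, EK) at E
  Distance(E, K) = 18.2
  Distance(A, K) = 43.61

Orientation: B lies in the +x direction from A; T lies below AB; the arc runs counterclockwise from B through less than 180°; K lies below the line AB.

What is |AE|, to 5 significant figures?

33.032

A is at the origin; AB is horizontal with |AB| = 40.0 and B on the +x side, so B = (40.000, 0.0000). Since A1 is tangent to AB there, TB ⟂ AB, so T = B + (0, -8.4) = (40.000, -8.4000). Since TE ⟂ EK (tangency), |TK| = √(8.4² + 18.2²) = 20.045 regardless of where E sits on A1. So K lies on both circle(A, 43.61) and circle(T, 20.045); the below-AB intersection is K = (33.861, -27.482). E is the foot of the tangent from K: E = (31.662, -9.4152).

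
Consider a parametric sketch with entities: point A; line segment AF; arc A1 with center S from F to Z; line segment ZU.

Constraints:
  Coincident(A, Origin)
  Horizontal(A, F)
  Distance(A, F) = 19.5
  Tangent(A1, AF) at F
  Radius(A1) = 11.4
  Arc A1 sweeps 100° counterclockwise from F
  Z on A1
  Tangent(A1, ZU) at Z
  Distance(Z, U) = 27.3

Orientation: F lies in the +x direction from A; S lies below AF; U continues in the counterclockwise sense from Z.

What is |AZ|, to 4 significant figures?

15.73

A is at the origin; AF is horizontal with |AF| = 19.5 and F on the +x side, so F = (19.50, 0.000). Tangency of A1 to AF means the radius SF is perpendicular to AF, so S = F + (0, -11.4) = (19.50, -11.40). On A1, F sits at bearing 90° from S; a 100° counterclockwise sweep puts Z at bearing 190°, so Z = S + 11.4·(cos 190°, sin 190°) = (8.273, -13.38). Then |AZ| = |Z − A| = 15.73.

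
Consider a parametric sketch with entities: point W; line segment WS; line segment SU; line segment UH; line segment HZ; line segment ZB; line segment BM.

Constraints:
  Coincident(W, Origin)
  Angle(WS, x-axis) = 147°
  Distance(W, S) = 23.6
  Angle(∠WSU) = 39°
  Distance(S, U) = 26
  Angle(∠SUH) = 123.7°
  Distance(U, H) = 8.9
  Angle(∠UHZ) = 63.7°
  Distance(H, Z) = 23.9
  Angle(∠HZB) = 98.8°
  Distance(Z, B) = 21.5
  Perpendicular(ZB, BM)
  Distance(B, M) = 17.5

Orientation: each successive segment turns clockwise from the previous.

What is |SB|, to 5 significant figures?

10.239

∠UHZ = 63.7° gives HZ at -166.60° from the x-axis; with |HZ| = 23.9, Z = (-11.499, 3.1848). ∠HZB = 98.8° gives ZB at 112.20° from the x-axis; with |ZB| = 21.5, B = (-19.623, 23.091). Then |SB| = |B − S| = 10.239.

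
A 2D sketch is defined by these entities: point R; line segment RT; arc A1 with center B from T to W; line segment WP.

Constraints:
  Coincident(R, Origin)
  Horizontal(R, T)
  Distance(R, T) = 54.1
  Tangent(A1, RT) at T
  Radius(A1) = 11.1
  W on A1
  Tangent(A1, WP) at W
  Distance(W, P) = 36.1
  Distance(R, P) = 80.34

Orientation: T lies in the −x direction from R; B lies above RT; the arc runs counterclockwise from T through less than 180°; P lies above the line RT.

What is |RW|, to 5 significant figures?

48.087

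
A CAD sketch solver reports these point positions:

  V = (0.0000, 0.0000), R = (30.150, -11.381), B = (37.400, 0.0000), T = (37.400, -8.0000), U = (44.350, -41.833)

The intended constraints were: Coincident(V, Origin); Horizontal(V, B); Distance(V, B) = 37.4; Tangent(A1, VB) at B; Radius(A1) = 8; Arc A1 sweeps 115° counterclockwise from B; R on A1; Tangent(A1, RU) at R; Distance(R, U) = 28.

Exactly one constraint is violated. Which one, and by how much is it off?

Distance(R, U) = 28 — off by 5.60.

V = (0.00, 0.00) ✓; V.y = 0.00, B.y = 0.00 ✓; |VB| = 37.40 ✓; ∠(TB, BV) = 90.00° ✓; |TB| = 8.000 ✓; bearing(T→R) − bearing(T→B) = 115.0° ✓; |TR| = 8.000 ✓; ∠(TR, RU) = 90.00° ✓; |RU| = 33.60 ✗.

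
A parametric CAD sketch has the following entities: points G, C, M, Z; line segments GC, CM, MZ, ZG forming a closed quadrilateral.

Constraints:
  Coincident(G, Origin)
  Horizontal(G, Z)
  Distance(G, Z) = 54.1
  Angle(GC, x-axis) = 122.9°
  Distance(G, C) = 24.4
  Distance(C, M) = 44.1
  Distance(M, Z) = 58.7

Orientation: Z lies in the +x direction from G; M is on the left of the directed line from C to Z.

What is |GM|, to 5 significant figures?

52.716

Checks: |CM| = 44.10 ✓; |MZ| = 58.70 ✓.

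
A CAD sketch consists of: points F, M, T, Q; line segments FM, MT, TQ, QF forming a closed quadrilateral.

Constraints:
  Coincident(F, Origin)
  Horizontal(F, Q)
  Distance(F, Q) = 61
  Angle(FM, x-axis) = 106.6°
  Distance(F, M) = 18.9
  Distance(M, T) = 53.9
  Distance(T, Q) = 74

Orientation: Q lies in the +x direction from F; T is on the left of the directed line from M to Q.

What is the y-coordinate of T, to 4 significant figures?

63.71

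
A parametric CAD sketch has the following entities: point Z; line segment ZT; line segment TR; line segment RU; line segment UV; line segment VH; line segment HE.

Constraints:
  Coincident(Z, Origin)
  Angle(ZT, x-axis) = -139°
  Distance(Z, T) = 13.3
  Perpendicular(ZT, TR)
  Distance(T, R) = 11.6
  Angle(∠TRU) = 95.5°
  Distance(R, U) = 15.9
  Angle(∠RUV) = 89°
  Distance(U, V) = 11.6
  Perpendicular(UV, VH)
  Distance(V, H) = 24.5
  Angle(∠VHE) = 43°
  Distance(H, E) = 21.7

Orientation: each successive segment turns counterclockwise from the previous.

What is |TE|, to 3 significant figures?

17.1

Z is at the origin; ZT runs at -139.0° with length 13.3, so T = (-10.0, -8.73). ZT ⟂ TR, so TR runs at -49.0°; with |TR| = 11.6, R = (-2.43, -17.5). ∠TRU = 95.5° gives RU at 35.5° from the x-axis; with |RU| = 15.9, U = (10.5, -8.25). ∠RUV = 89.0° gives UV at 126° from the x-axis; with |UV| = 11.6, V = (3.62, 1.08). UV is perpendicular to VH, so VH runs at -144°; with |VH| = 24.5, H = (-16.1, -13.5). ∠VHE = 43.0° gives HE at -6.50° from the x-axis; with |HE| = 21.7, E = (5.48, -16.0). Then |TE| = |E − T| = 17.1.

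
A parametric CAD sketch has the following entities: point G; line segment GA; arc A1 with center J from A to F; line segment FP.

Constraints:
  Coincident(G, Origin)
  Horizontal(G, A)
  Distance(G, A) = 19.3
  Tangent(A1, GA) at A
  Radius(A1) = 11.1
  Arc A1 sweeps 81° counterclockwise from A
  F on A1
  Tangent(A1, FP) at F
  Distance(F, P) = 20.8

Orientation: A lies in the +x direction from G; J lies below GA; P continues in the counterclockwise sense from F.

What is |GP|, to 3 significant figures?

30.3

G is at the origin; GA is horizontal with |GA| = 19.3 and A on the +x side, so A = (19.3, 0.00). A1 meets GA tangentially, so JA is at right angles to GA, so J = A + (0, -11.1) = (19.3, -11.1). On A1, A sits at bearing 90° from J; an 81° counterclockwise sweep puts F at bearing 171°, so F = J + 11.1·(cos 171°, sin 171°) = (8.34, -9.36). The tangent condition forces JF to be normal to FP, so FP runs along (−sin 171°, cos 171°); with |FP| = 20.8, P = (5.08, -29.9). Then |GP| = |P − G| = 30.3.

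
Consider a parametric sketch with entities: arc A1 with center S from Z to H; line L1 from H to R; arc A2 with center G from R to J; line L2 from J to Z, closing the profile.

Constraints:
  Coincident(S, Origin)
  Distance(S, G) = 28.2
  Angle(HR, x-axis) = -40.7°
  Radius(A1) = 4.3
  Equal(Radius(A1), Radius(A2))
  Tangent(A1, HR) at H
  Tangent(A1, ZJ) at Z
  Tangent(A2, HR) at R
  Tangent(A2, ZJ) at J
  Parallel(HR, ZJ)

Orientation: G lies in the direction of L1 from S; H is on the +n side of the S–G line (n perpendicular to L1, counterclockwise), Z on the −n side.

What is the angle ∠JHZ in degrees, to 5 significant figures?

73.040°

The slot axis is L1's direction at -40.7°, so u = (cos -40.7°, sin -40.7°) = (0.75813, -0.65210) and n = (−sin -40.7°, cos -40.7°) = (0.65210, 0.75813). S is at the origin and G lies 28.2 along u from S, so G = 28.2·u = (21.379, -18.389). Tangency of A1 to both parallel lines with radius 4.3 puts H and Z at S ± 4.3·n: H = (2.8040, 3.2600), Z = (-2.8040, -3.2600). Equal radii place R and J the same way about G: R = G + 4.3·n = (24.183, -15.129), J = G − 4.3·n = (18.575, -21.649). Then cos ∠JHZ = HJ·HZ / (|HJ||HZ|), giving 73.040°.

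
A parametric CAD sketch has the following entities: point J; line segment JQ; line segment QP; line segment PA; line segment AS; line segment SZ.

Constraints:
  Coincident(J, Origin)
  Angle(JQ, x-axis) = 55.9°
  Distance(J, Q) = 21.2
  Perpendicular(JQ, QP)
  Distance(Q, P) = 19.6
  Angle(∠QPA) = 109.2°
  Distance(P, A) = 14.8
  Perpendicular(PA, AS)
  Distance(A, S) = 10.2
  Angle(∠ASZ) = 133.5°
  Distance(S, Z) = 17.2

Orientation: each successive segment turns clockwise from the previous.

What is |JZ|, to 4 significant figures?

11.77

J is at the origin; JQ runs at 55.9° with length 21.2, so Q = (11.89, 17.55). JQ ⟂ QP, so QP runs at -34.10°; with |QP| = 19.6, P = (28.12, 6.566). ∠QPA = 109.2° gives PA at -104.9° from the x-axis; with |PA| = 14.8, A = (24.31, -7.736). PA is perpendicular to AS, so AS runs at 165.1°; with |AS| = 10.2, S = (14.45, -5.113). ∠ASZ = 133.5° gives SZ at 118.6° from the x-axis; with |SZ| = 17.2, Z = (6.219, 9.988). Then |JZ| = |Z − J| = 11.77.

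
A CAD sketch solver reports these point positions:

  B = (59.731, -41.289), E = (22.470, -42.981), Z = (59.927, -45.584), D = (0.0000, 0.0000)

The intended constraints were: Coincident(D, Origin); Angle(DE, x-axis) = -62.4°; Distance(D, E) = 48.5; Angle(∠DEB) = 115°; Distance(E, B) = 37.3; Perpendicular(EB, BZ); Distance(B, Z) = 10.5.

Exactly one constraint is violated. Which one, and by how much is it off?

Distance(B, Z) = 10.5 — off by 6.20.

D = (0.00, 0.00) ✓; DE at -62.40° ✓; |DE| = 48.50 ✓; ∠DEB = 115.0° ✓; |EB| = 37.30 ✓; ∠(EB, BZ) = 89.99° ✓; |BZ| = 4.299 ✗.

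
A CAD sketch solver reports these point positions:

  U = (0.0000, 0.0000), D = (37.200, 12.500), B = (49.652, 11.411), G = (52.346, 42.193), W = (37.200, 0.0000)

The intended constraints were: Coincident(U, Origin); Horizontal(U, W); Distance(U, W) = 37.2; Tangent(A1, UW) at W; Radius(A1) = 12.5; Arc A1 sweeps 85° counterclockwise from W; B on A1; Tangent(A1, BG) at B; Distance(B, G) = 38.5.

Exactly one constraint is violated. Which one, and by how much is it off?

Distance(B, G) = 38.5 — off by 7.60.

U = (0.00, 0.00) ✓; U.y = 0.00, W.y = 0.00 ✓; |UW| = 37.20 ✓; ∠(DW, WU) = 90.00° ✓; |DW| = 12.50 ✓; bearing(D→B) − bearing(D→W) = 85.00° ✓; |DB| = 12.50 ✓; ∠(DB, BG) = 90.00° ✓; |BG| = 30.90 ✗.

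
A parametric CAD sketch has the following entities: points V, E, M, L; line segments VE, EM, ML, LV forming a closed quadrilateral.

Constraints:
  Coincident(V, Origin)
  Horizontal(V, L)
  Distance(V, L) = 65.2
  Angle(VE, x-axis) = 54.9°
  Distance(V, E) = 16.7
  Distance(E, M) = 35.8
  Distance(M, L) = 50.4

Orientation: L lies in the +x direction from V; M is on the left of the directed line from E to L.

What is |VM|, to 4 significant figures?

52.38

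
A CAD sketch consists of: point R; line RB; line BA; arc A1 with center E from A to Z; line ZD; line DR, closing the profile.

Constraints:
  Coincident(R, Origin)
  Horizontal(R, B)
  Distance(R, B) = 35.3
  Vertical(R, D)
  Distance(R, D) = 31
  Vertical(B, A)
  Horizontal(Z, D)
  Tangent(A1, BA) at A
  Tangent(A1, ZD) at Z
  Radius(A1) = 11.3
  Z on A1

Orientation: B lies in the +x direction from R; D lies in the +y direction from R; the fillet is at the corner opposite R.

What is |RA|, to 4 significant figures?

40.42

The virtual corner opposite R is at (35.30, 31.00). Tangency of A1 to BA means the radius EA is perpendicular to BA and the tangent condition forces EZ to be normal to ZD, with radius 11.3, so the center E sits 11.3 in from both sides at E = (24.00, 19.70). That places the tangent points at A = (35.30, 19.70) on BA and Z = (24.00, 31.00) on ZD. Then |RA| = |A − R| = 40.42.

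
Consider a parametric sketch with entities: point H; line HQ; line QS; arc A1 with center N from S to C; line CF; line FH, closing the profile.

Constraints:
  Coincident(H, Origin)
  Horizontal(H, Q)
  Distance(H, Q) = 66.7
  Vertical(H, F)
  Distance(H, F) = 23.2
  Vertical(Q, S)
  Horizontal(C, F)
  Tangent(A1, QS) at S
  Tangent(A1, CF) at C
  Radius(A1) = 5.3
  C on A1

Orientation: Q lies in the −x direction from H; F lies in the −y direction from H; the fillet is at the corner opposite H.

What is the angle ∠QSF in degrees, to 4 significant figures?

94.54°

H is at the origin; HQ is horizontal with |HQ| = 66.7 and Q on the −x side, so Q = (-66.70, 0.000). H and F share the same x with |HF| = 23.2 and F on the −y side, so F = (0.000, -23.20). The virtual corner opposite H is at (-66.70, -23.20). Since A1 is tangent to QS there, NS ⟂ QS and A1 meets CF tangentially, so NC is at right angles to CF, with radius 5.3, so the center N sits 5.3 in from both sides at N = (-61.40, -17.90). That places the tangent points at S = (-66.70, -17.90) on QS and C = (-61.40, -23.20) on CF. Then cos ∠QSF = SQ·SF / (|SQ||SF|), giving 94.54°.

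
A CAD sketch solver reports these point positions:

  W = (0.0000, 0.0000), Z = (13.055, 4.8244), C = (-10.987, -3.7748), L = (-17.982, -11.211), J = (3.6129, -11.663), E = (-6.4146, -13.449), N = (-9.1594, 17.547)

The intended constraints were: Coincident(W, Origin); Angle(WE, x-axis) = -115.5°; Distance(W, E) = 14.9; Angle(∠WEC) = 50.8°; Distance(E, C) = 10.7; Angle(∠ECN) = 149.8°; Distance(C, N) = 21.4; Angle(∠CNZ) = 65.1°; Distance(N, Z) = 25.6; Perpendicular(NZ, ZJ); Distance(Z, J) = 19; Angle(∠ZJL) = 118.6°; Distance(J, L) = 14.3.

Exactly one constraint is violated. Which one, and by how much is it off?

Distance(J, L) = 14.3 — off by 7.30.

W = (0.00, 0.00) ✓; WE at -115.5° ✓; |WE| = 14.90 ✓; ∠WEC = 50.80° ✓; |EC| = 10.70 ✓; ∠ECN = 149.8° ✓; |CN| = 21.40 ✓; ∠CNZ = 65.10° ✓; |NZ| = 25.60 ✓; ∠(NZ, ZJ) = 90.00° ✓; |ZJ| = 19.00 ✓; ∠ZJL = 118.6° ✓; |JL| = 21.60 ✗.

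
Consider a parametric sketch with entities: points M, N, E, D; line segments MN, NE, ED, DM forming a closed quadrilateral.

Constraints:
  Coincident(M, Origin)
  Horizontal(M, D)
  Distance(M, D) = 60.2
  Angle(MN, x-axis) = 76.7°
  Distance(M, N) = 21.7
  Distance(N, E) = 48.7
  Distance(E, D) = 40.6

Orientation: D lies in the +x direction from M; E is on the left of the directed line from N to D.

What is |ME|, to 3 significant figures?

63.7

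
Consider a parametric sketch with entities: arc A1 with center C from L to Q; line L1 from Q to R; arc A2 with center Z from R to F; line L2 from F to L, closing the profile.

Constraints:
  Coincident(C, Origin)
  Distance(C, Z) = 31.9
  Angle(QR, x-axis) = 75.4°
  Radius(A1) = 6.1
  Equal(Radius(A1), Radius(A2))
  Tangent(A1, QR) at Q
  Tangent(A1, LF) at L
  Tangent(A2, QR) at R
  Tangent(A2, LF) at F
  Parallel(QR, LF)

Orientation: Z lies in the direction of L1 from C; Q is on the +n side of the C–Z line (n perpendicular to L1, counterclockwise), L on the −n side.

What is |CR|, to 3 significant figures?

32.5

Tangency of A1 to both parallel lines with radius 6.1 puts Q and L at C ± 6.1·n: Q = (-5.90, 1.54), L = (5.90, -1.54). Equal radii place R and F the same way about Z: R = Z + 6.1·n = (2.14, 32.4), F = Z − 6.1·n = (13.9, 29.3). Then |CR| = |R − C| = 32.5.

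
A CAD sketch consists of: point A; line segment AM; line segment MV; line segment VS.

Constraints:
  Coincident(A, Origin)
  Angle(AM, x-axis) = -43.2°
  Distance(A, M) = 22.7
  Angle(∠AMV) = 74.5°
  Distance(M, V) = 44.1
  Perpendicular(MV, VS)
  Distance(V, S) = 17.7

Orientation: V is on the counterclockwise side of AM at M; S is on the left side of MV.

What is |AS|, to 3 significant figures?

38.3

A is at the origin; AM runs at -43.2° with length 22.7, so M = 22.7·(cos -43.2°, sin -43.2°) = (16.5, -15.5). ∠AMV = 74.5°, so MV runs at -43.2° + (180° − 74.5°) = 62.3° from the x-axis; with |MV| = 44.1, V = M + 44.1·(cos 62.3°, sin 62.3°) = (37.0, 23.5). The perpendicularity gives VS at right angles to MV; with |VS| = 17.7 on the left of MV, S = V + 17.7·(-0.885, 0.465) = (21.4, 31.7). Then |AS| = |S − A| = 38.3.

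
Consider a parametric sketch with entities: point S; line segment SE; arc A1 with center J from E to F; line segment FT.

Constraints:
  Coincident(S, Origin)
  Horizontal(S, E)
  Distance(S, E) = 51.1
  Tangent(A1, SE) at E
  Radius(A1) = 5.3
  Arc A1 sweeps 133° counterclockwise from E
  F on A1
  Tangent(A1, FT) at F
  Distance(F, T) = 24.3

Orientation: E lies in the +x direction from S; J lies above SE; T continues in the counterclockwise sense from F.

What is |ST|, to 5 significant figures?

46.765

S is at the origin; SE is horizontal with |SE| = 51.1 and E on the +x side, so E = (51.100, 0.0000). The tangent condition forces JE to be normal to SE, so J = E + (0, 5.3) = (51.100, 5.3000). On A1, E sits at bearing -90° from J; a 133° counterclockwise sweep puts F at bearing 43°, so F = J + 5.3·(cos 43°, sin 43°) = (54.976, 8.9146). The tangent condition forces JF to be normal to FT, so FT runs along (−sin 43°, cos 43°); with |FT| = 24.3, T = (38.404, 26.686). Then |ST| = |T − S| = 46.765.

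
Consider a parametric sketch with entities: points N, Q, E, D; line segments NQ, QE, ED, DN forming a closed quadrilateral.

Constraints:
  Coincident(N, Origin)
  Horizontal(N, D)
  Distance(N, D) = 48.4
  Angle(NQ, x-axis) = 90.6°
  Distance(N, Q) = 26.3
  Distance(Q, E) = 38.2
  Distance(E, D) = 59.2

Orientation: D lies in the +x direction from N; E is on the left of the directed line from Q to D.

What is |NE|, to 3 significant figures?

60.2

Checks: |QE| = 38.20 ✓; |ED| = 59.20 ✓.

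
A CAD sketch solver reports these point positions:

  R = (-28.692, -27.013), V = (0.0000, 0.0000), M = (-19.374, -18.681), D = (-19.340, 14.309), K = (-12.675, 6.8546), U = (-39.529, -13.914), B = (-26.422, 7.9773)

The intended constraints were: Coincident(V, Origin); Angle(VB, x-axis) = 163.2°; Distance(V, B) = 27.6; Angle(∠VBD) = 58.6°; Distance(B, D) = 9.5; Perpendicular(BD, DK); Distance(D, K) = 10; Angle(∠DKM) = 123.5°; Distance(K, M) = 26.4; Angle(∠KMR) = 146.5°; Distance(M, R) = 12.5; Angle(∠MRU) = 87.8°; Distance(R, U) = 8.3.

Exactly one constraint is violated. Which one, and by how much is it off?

Distance(R, U) = 8.3 — off by 8.70.

V = (0.00, 0.00) ✓; VB at 163.2° ✓; |VB| = 27.60 ✓; ∠VBD = 58.60° ✓; |BD| = 9.500 ✓; ∠(BD, DK) = 90.00° ✓; |DK| = 10.00 ✓; ∠DKM = 123.5° ✓; |KM| = 26.40 ✓; ∠KMR = 146.5° ✓; |MR| = 12.50 ✓; ∠MRU = 87.80° ✓; |RU| = 17.00 ✗.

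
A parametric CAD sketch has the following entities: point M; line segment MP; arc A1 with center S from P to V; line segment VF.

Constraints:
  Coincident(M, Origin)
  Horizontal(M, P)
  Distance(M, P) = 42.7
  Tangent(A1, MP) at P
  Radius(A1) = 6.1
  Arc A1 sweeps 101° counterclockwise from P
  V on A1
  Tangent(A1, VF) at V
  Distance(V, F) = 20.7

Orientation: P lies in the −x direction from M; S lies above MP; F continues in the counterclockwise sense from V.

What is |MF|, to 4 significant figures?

49.13

On A1, P sits at bearing -90° from S; a 101° counterclockwise sweep puts V at bearing 11°, so V = S + 6.1·(cos 11°, sin 11°) = (-36.71, 7.264). The tangent condition forces SV to be normal to VF, so VF runs along (−sin 11°, cos 11°); with |VF| = 20.7, F = (-40.66, 27.58). Then |MF| = |F − M| = 49.13.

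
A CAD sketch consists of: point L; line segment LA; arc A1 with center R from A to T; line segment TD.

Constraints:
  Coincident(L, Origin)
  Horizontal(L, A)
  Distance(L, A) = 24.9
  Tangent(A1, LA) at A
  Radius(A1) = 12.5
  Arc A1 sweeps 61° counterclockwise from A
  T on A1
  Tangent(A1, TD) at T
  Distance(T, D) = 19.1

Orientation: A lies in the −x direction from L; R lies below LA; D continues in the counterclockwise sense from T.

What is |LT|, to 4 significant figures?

36.41

L is at the origin; LA is horizontal with |LA| = 24.9 and A on the −x side, so A = (-24.90, 0.000). A1 meets LA tangentially, so RA is at right angles to LA, so R = A + (0, -12.5) = (-24.90, -12.50). On A1, A sits at bearing 90° from R; a 61° counterclockwise sweep puts T at bearing 151°, so T = R + 12.5·(cos 151°, sin 151°) = (-35.83, -6.440). Then |LT| = |T − L| = 36.41.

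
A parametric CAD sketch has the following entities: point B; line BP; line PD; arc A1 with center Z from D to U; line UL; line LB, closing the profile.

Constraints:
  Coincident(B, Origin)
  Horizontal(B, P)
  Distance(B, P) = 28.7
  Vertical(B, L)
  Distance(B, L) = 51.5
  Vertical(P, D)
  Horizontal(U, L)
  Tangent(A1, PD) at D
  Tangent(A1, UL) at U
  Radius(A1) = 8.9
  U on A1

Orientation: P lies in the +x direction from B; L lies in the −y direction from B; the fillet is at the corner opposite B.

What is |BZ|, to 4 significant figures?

46.98

B is at the origin; B and P share the same y with |BP| = 28.7 and P on the +x side, so P = (28.70, 0.000). BL is vertical with |BL| = 51.5 and L on the −y side, so L = (0.000, -51.50). The virtual corner opposite B is at (28.70, -51.50). Since A1 is tangent to PD there, ZD ⟂ PD and since A1 is tangent to UL there, ZU ⟂ UL, with radius 8.9, so the center Z sits 8.9 in from both sides at Z = (19.80, -42.60). Then |BZ| = |Z − B| = 46.98.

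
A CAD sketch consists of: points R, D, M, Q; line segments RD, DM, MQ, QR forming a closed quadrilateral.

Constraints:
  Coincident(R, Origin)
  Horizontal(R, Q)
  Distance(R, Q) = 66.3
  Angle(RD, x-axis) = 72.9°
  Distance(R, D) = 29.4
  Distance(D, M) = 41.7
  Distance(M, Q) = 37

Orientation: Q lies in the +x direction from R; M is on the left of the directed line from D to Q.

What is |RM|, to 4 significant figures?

60.06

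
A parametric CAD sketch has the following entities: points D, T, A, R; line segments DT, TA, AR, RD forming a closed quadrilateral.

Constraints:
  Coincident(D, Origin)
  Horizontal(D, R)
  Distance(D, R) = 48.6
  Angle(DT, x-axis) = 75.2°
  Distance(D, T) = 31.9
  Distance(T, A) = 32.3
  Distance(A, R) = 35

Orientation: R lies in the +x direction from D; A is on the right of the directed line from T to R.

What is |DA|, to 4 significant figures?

13.65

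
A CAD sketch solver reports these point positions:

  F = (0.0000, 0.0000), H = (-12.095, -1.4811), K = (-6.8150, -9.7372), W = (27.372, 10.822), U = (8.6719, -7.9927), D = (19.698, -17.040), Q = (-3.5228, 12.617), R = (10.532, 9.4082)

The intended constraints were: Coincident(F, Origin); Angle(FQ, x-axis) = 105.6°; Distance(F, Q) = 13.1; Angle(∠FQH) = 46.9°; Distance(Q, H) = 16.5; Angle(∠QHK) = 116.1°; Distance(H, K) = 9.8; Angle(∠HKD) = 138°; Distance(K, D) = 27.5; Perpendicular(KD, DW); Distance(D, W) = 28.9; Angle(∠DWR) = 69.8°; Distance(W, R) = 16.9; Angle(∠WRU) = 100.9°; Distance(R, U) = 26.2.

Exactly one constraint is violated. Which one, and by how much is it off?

Distance(R, U) = 26.2 — off by 8.70.

F = (0.00, 0.00) ✓; FQ at 105.6° ✓; |FQ| = 13.10 ✓; ∠FQH = 46.90° ✓; |QH| = 16.50 ✓; ∠QHK = 116.1° ✓; |HK| = 9.800 ✓; ∠HKD = 138.0° ✓; |KD| = 27.50 ✓; ∠(KD, DW) = 90.00° ✓; |DW| = 28.90 ✓; ∠DWR = 69.80° ✓; |WR| = 16.90 ✓; ∠WRU = 100.9° ✓; |RU| = 17.50 ✗.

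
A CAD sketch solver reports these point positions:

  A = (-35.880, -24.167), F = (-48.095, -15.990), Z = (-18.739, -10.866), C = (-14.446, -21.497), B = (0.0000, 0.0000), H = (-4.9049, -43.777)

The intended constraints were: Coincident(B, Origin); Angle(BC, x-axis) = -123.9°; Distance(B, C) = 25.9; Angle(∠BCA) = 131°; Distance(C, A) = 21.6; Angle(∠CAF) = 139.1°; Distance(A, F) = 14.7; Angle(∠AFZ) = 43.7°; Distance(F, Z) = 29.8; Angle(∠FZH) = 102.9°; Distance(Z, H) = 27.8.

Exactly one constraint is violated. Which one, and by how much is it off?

Distance(Z, H) = 27.8 — off by 7.90.

B = (0.00, 0.00) ✓; BC at -123.9° ✓; |BC| = 25.90 ✓; ∠BCA = 131.0° ✓; |CA| = 21.60 ✓; ∠CAF = 139.1° ✓; |AF| = 14.70 ✓; ∠AFZ = 43.70° ✓; |FZ| = 29.80 ✓; ∠FZH = 102.9° ✓; |ZH| = 35.70 ✗.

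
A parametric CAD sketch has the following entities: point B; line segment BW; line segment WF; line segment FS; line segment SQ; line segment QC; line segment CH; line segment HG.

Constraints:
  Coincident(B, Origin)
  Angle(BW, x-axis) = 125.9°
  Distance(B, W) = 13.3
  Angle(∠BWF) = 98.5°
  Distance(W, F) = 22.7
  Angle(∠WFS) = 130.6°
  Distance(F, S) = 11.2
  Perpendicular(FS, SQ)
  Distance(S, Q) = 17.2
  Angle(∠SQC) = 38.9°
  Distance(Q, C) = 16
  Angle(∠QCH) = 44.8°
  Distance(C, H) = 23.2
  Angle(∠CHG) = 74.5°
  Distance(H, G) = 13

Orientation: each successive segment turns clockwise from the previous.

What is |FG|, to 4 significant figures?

27.40

B is at the origin; BW runs at 125.9° with length 13.3, so W = (-7.799, 10.77). ∠BWF = 98.5° gives WF at 44.40° from the x-axis; with |WF| = 22.7, F = (8.420, 26.66). ∠WFS = 130.6° gives FS at -5.000° from the x-axis; with |FS| = 11.2, S = (19.58, 25.68). The perpendicularity gives SQ at right angles to FS, so SQ runs at -95.00°; with |SQ| = 17.2, Q = (18.08, 8.545). ∠SQC = 38.9° gives QC at 123.9° from the x-axis; with |QC| = 16.0, C = (9.154, 21.83). ∠QCH = 44.8° gives CH at -11.30° from the x-axis; with |CH| = 23.2, H = (31.90, 17.28). ∠CHG = 74.5° gives HG at -116.8° from the x-axis; with |HG| = 13.0, G = (26.04, 5.676). Then |FG| = |G − F| = 27.40.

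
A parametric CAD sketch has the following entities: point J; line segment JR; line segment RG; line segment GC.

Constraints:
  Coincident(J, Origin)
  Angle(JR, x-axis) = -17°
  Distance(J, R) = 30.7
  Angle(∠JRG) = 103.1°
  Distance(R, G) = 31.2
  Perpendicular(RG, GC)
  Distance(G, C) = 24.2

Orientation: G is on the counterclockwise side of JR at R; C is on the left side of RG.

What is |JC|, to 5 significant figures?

38.582

∠JRG = 103.1°, so RG runs at -17.0° + (180° − 103.1°) = 59.900° from the x-axis; with |RG| = 31.2, G = R + 31.2·(cos 59.900°, sin 59.900°) = (45.006, 18.017). RG is perpendicular to GC; with |GC| = 24.2 on the left of RG, C = G + 24.2·(-0.86515, 0.50151) = (24.069, 30.153). Then |JC| = |C − J| = 38.582.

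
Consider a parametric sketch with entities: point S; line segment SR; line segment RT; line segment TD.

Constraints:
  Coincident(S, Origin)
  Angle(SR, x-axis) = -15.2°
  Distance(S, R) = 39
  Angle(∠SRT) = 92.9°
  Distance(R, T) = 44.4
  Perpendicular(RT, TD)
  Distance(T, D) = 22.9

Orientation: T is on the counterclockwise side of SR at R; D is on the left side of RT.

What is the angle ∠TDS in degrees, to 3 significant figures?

109°

∠SRT = 92.9°, so RT runs at -15.2° + (180° − 92.9°) = 71.9° from the x-axis; with |RT| = 44.4, T = R + 44.4·(cos 71.9°, sin 71.9°) = (51.4, 32.0). RT ⟂ TD; with |TD| = 22.9 on the left of RT, D = T + 22.9·(-0.951, 0.311) = (29.7, 39.1). Then cos ∠TDS = DT·DS / (|DT||DS|), giving 109°.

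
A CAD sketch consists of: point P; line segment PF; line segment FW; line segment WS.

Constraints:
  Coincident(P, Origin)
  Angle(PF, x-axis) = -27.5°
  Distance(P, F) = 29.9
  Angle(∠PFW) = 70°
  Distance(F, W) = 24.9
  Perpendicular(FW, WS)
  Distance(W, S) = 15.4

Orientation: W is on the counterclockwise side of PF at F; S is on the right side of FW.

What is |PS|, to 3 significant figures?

45.9

∠PFW = 70.0°, so FW runs at -27.5° + (180° − 70.0°) = 82.5° from the x-axis; with |FW| = 24.9, W = F + 24.9·(cos 82.5°, sin 82.5°) = (29.8, 10.9). FW ⟂ WS; with |WS| = 15.4 on the right of FW, S = W + 15.4·(0.991, -0.131) = (45.0, 8.87). Then |PS| = |S − P| = 45.9.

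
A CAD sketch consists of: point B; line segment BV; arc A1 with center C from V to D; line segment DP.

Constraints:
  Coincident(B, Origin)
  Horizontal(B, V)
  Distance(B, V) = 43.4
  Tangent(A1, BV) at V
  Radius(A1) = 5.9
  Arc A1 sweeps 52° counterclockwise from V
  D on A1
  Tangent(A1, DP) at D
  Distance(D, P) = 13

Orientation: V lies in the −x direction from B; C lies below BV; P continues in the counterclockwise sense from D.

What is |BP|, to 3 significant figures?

57.4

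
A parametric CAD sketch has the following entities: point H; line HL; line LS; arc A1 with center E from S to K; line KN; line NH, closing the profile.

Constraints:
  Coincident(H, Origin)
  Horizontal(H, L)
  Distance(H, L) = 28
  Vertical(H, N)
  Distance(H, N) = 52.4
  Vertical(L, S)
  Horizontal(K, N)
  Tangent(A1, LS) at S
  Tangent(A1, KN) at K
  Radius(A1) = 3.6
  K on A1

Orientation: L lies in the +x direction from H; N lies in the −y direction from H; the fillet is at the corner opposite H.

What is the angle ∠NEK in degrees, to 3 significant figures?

81.6°

H is at the origin; HL is horizontal with |HL| = 28.0 and L on the +x side, so L = (28.0, 0.00). HN is vertical with |HN| = 52.4 and N on the −y side, so N = (0.00, -52.4). The virtual corner opposite H is at (28.0, -52.4). Tangency of A1 to LS means the radius ES is perpendicular to LS and since A1 is tangent to KN there, EK ⟂ KN, with radius 3.6, so the center E sits 3.6 in from both sides at E = (24.4, -48.8). That places the tangent points at S = (28.0, -48.8) on LS and K = (24.4, -52.4) on KN. Then cos ∠NEK = EN·EK / (|EN||EK|), giving 81.6°.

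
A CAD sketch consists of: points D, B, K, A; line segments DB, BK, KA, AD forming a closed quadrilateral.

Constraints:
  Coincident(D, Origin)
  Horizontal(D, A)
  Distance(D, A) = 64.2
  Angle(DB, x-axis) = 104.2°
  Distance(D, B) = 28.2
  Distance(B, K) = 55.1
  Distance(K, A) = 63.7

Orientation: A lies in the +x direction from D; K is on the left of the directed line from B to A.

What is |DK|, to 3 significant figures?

70.0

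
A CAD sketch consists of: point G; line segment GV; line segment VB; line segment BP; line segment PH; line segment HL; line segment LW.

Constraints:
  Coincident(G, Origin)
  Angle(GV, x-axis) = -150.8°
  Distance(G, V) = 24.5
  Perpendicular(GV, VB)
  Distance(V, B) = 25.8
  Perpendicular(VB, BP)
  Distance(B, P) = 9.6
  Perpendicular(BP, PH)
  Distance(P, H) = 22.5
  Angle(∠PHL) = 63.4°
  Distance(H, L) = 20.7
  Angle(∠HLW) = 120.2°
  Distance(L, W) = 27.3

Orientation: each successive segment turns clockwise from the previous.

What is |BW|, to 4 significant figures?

17.59

∠PHL = 63.4° gives HL at -177.4° from the x-axis; with |HL| = 20.7, L = (-35.30, -5.327). ∠HLW = 120.2° gives LW at 122.8° from the x-axis; with |LW| = 27.3, W = (-50.08, 17.62). Then |BW| = |W − B| = 17.59.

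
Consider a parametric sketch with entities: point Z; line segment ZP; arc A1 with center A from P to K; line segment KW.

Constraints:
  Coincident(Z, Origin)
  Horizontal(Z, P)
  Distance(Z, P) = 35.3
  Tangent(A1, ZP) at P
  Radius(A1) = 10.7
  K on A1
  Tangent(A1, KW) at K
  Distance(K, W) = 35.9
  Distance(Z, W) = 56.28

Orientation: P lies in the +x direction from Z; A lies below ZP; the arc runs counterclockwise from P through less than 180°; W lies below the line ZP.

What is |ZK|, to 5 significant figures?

27.561

Checks: |AK| = 10.70 ✓; ∠(AK, KW) = 90.00° ✓; |KW| = 35.90 ✓; |ZW| = 56.28 ✓.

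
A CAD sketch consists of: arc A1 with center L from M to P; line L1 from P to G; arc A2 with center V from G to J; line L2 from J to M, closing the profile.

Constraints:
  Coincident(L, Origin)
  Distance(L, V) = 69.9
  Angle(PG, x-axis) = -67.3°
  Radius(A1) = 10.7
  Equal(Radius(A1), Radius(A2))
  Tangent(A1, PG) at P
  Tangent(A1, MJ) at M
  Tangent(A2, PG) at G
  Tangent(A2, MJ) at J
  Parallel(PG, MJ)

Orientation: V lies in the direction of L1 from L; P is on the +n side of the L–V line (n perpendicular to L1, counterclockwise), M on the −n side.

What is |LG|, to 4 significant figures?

70.71

The slot axis is L1's direction at -67.3°, so u = (cos -67.3°, sin -67.3°) = (0.3859, -0.9225) and n = (−sin -67.3°, cos -67.3°) = (0.9225, 0.3859). L is at the origin and V lies 69.9 along u from L, so V = 69.9·u = (26.97, -64.49). Tangency of A1 to both parallel lines with radius 10.7 puts P and M at L ± 10.7·n: P = (9.871, 4.129), M = (-9.871, -4.129). Equal radii place G and J the same way about V: G = V + 10.7·n = (36.85, -60.36), J = V − 10.7·n = (17.10, -68.61). Then |LG| = |G − L| = 70.71.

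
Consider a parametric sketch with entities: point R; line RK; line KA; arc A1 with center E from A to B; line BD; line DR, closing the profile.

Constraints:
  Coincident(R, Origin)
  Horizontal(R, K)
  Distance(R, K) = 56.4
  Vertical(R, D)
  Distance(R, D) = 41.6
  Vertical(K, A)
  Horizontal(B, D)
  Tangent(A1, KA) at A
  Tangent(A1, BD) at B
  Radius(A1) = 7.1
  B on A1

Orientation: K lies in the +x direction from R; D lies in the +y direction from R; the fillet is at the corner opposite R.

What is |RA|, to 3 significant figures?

66.1

R is at the origin; R and K share the same y with |RK| = 56.4 and K on the +x side, so K = (56.4, 0.00). R and D share the same x with |RD| = 41.6 and D on the +y side, so D = (0.00, 41.6). The virtual corner opposite R is at (56.4, 41.6). A1 meets KA tangentially, so EA is at right angles to KA and tangency of A1 to BD means the radius EB is perpendicular to BD, with radius 7.1, so the center E sits 7.1 in from both sides at E = (49.3, 34.5). That places the tangent points at A = (56.4, 34.5) on KA and B = (49.3, 41.6) on BD. Then |RA| = |A − R| = 66.1.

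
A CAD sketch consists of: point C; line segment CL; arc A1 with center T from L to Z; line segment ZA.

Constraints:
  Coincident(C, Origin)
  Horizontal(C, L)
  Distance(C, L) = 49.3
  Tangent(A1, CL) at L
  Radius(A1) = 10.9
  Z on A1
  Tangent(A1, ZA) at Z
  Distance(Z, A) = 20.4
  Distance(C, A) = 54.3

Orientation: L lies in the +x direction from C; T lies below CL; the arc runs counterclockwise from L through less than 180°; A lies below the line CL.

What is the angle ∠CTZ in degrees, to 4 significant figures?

24.78°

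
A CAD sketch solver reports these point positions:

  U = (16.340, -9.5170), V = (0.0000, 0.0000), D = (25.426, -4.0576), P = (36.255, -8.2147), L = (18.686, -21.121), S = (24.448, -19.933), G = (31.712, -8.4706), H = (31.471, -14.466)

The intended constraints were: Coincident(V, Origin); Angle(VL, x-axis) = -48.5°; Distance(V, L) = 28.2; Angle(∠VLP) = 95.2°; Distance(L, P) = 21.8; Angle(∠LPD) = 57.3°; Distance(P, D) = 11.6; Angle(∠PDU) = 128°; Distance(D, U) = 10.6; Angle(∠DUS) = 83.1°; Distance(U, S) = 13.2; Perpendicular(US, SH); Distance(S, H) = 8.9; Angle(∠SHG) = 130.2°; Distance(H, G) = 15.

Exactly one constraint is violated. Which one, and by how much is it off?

Distance(H, G) = 15 — off by 9.00.

V = (0.00, 0.00) ✓; VL at -48.50° ✓; |VL| = 28.20 ✓; ∠VLP = 95.20° ✓; |LP| = 21.80 ✓; ∠LPD = 57.30° ✓; |PD| = 11.60 ✓; ∠PDU = 128.0° ✓; |DU| = 10.60 ✓; ∠DUS = 83.10° ✓; |US| = 13.20 ✓; ∠(US, SH) = 90.00° ✓; |SH| = 8.900 ✓; ∠SHG = 130.2° ✓; |HG| = 6.000 ✗.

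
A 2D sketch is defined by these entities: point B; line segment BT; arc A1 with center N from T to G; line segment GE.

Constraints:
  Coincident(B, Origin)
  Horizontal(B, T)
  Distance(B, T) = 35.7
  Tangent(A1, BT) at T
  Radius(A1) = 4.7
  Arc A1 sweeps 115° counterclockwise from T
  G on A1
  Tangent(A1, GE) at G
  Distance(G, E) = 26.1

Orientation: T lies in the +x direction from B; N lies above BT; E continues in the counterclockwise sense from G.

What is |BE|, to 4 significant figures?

41.92

B is at the origin; BT is horizontal with |BT| = 35.7 and T on the +x side, so T = (35.70, 0.000). Tangency of A1 to BT means the radius NT is perpendicular to BT, so N = T + (0, 4.7) = (35.70, 4.700). On A1, T sits at bearing -90° from N; a 115° counterclockwise sweep puts G at bearing 25°, so G = N + 4.7·(cos 25°, sin 25°) = (39.96, 6.686). Since A1 is tangent to GE there, NG ⟂ GE, so GE runs along (−sin 25°, cos 25°); with |GE| = 26.1, E = (28.93, 30.34). Then |BE| = |E − B| = 41.92.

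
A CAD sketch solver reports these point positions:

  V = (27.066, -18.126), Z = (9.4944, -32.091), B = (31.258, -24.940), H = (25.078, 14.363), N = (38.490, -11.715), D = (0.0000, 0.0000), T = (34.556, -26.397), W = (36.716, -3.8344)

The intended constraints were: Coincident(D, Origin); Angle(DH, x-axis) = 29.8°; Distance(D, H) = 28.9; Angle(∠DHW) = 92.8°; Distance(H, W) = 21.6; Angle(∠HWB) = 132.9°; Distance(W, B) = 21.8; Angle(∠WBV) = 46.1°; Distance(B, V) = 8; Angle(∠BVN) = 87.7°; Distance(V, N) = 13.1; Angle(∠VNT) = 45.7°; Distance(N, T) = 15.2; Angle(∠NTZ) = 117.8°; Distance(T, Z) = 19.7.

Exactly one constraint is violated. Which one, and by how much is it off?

Distance(T, Z) = 19.7 — off by 6.00.

D = (0.00, 0.00) ✓; DH at 29.80° ✓; |DH| = 28.90 ✓; ∠DHW = 92.80° ✓; |HW| = 21.60 ✓; ∠HWB = 132.9° ✓; |WB| = 21.80 ✓; ∠WBV = 46.10° ✓; |BV| = 8.000 ✓; ∠BVN = 87.70° ✓; |VN| = 13.10 ✓; ∠VNT = 45.70° ✓; |NT| = 15.20 ✓; ∠NTZ = 117.8° ✓; |TZ| = 25.70 ✗.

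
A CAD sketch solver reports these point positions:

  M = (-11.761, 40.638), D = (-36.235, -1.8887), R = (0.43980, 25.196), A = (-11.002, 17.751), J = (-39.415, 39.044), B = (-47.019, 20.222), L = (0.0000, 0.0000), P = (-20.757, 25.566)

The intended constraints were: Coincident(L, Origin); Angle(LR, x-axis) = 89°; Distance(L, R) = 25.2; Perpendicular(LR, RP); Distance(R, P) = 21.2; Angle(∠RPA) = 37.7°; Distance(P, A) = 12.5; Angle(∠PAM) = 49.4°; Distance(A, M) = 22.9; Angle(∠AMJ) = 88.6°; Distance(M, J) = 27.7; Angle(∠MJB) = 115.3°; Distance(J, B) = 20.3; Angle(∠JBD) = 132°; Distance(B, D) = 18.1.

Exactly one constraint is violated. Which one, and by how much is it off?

Distance(B, D) = 18.1 — off by 6.50.

L = (0.00, 0.00) ✓; LR at 89.00° ✓; |LR| = 25.20 ✓; ∠(LR, RP) = 90.00° ✓; |RP| = 21.20 ✓; ∠RPA = 37.70° ✓; |PA| = 12.50 ✓; ∠PAM = 49.40° ✓; |AM| = 22.90 ✓; ∠AMJ = 88.60° ✓; |MJ| = 27.70 ✓; ∠MJB = 115.3° ✓; |JB| = 20.30 ✓; ∠JBD = 132.0° ✓; |BD| = 24.60 ✗.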